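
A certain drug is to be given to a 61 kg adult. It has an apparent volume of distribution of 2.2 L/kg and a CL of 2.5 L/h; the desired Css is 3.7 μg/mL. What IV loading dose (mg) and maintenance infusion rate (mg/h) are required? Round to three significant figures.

Total Vd = 2.2 × 61 = 134.2 L
Loading dose = Vd × C = 134.2 × 3.7 = 496.5 mg
Infusion rate = 2.500 L/h × 3.7 mg/L = 9.250 mg/h

(a) 497 mg; (b) 9.25 mg/h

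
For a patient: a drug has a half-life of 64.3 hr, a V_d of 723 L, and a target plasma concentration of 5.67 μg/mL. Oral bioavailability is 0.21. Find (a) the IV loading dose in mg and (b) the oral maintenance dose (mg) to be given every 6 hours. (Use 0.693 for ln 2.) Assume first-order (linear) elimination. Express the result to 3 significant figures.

(a) 4100 mg; (b) 1260 mg

LD = Vd × C = 723.0 × 5.67 = 4099 mg
CL = 0.693 × Vd / t½ = 0.693 × 723.0 / 64.3 = 7.792 L/h
D = CL × Css × τ / F = 7.792 × 5.67 × 6 / 0.21 = 1262 mg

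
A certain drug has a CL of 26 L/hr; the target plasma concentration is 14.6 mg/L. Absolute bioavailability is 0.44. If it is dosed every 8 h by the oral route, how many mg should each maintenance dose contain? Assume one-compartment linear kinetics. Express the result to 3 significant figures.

D = CL × Css × τ / F = 26.00 × 14.6 × 8 / 0.44 = 6902 mg

6900 mg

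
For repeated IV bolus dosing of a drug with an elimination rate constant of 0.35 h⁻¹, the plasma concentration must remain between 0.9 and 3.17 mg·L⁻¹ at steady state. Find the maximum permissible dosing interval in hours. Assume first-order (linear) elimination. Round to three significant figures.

3.60 h

Between IV bolus doses, concentration decays as C = C₀·e^(−kτ), so C_peak/C_trough = e^(kτ).
τ_max = ln(C_peak/C_trough) / k = ln(3.17/0.9) / 0.3500 = 1.259 / 0.3500 = 3.597 h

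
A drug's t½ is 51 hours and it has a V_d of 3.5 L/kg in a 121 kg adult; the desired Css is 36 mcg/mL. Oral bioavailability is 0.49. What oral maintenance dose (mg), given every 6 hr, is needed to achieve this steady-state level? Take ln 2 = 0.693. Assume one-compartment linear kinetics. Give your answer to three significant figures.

Vd(total) = 121 kg × 3.5 L/kg = 423.5 L
CL = ln 2 · Vd / t½ = 0.693 × 423.5 / 51 = 5.755 L/h
D = CL × Css × τ / F = 5.755 × 36 × 6 / 0.49 = 2537 mg

2540 mg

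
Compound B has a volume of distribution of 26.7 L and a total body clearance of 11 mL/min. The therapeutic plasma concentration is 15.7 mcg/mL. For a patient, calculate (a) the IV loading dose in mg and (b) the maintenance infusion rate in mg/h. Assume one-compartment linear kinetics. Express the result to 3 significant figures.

Loading: fill Vd to C_target → 26.70 L × 15.7 mg/L = 419.2 mg
CL = 11 mL/min × 60/1000 = 0.6600 L/h
Maintenance infusion rate = CL × Css = 0.6600 × 15.7 = 10.36 mg/h

(a) 419 mg; (b) 10.4 mg/h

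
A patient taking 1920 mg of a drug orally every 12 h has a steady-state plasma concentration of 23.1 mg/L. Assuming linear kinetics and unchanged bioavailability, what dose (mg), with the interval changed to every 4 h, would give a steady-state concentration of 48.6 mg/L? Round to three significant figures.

For first-order elimination, Css ∝ F·D/(CL·τ); F and CL are unchanged, so Css ∝ D/τ.
D₂ = D₁ × (Css,target / Css,current) × (τ₂/τ₁) = 1920 × (48.6/23.1) × (4/12) = 1346 mg

1350 mg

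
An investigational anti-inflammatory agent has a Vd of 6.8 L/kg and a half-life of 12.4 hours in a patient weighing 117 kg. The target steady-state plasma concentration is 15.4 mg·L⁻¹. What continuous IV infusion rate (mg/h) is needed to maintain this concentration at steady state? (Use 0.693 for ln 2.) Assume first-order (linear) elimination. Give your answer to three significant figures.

Vd(total) = 117 kg × 6.8 L/kg = 795.6 L
CL = 0.693 × Vd / t½ = 0.693 × 795.6 / 12.4 = 44.46 L/h
Infusion rate = CL × Css = 44.46 × 15.4 = 684.7 mg/h

685 mg/h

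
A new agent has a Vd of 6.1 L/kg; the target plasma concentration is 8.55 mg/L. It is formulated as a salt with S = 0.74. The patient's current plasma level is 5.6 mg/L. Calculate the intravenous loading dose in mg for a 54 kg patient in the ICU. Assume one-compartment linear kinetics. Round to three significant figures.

Total Vd = 6.1 × 54 = 329.4 L
Concentration deficit ΔC = 8.55 − 5.6 = 2.950 mg/L
LD = Vd × ΔC / S = 329.4 × 2.950 / 0.74 = 1313 mg

1310 mg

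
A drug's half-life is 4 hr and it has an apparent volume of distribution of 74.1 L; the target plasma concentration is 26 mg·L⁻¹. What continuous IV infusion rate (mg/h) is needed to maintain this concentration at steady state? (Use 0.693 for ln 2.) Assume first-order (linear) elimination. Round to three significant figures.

334 mg/h

CL = ln 2 · Vd / t½ = 0.693 × 74.10 / 4 = 12.84 L/h
Infusion rate = CL × Css = 12.84 × 26 = 333.8 mg/h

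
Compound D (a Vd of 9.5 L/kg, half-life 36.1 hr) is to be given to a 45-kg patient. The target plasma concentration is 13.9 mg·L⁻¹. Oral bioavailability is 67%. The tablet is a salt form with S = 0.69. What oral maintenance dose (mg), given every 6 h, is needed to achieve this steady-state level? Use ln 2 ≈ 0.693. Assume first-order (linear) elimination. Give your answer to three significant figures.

Vd(total) = 45 kg × 9.5 L/kg = 427.5 L
k = 0.693/36.1 = 0.01920 h⁻¹, so CL = k·Vd = 0.01920 × 427.5 = 8.208 L/h
D = CL × Css × τ / F / S = 8.208 × 13.9 × 6 / 0.67 / 0.69 = 1481 mg

1480 mg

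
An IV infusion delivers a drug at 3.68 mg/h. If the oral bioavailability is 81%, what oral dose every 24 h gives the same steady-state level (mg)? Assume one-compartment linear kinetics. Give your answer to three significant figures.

To maintain the same Css, the systemic dosing rate must be unchanged: F·D/τ = infusion rate.
D = rate × τ / F = 3.68 × 24 / 0.81 = 109.0 mg

109 mg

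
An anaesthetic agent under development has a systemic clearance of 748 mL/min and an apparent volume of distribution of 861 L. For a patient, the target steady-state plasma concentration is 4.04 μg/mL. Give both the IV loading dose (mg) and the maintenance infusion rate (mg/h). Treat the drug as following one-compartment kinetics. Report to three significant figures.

Loading: fill Vd to C_target → 861.0 L × 4.04 mg/L = 3478 mg
CL = 748 mL/min = 748 × 0.06 = 44.88 L/h
Maintenance: replace elimination → rate = CL × Css = 44.88 × 4.04 = 181.3 mg/h

(a) 3480 mg; (b) 181 mg/h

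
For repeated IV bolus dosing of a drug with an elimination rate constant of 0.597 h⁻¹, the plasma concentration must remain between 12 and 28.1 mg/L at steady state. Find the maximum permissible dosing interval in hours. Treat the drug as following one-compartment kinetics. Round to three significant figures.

1.43 h

Between IV bolus doses, concentration decays as C = C₀·e^(−kτ), so C_peak/C_trough = e^(kτ).
τ_max = ln(C_peak/C_trough) / k = ln(28.1/12) / 0.5970 = 0.8509 / 0.5970 = 1.425 h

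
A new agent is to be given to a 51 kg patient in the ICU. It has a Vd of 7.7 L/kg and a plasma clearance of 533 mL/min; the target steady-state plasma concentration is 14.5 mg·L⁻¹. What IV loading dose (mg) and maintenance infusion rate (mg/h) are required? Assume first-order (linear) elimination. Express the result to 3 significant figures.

(a) 5690 mg; (b) 464 mg/h

Vd(total) = 51 kg × 7.7 L/kg = 392.7 L
Loading dose = Vd × C = 392.7 × 14.5 = 5694 mg
CL = 533 mL/min = 533 × 0.06 = 31.98 L/h
Maintenance: replace elimination → rate = CL × Css = 31.98 × 14.5 = 463.7 mg/h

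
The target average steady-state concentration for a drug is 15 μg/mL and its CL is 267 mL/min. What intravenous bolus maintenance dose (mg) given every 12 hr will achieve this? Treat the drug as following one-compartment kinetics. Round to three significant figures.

2880 mg

Convert clearance: 267 mL/min × 60 min/h ÷ 1000 mL/L = 16.02 L/h
At steady state, dose per interval replaces the amount cleared in that interval: D/τ = CL·Css.
D = CL × Css × τ = 16.02 × 15 × 12 = 2884 mg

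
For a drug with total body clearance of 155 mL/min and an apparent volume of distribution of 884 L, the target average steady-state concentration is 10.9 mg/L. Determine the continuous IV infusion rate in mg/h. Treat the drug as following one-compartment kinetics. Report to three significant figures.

Convert clearance: 155 mL/min × 60 min/h ÷ 1000 mL/L = 9.300 L/h
Vd does not affect the maintenance rate; only clearance governs steady-state input.
Infusion rate = CL · Css = 9.300 L/h × 10.9 mg/L = 101.4 mg/h

101 mg/h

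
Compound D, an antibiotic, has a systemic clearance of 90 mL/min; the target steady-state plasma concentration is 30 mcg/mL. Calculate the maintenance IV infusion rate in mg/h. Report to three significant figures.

CL = 90 mL/min = 90 × 0.06 = 5.400 L/h
At steady state, infusion rate equals elimination rate: rate in = CL × Css.
Infusion rate = CL · Css = 5.400 L/h × 30 mg/L = 162.0 mg/h

162 mg/h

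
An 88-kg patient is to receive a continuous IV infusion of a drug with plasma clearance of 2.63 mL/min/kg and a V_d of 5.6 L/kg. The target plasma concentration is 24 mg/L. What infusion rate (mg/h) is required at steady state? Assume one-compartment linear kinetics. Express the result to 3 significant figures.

333 mg/h

CL = 2.63 mL/min/kg × 88 kg = 231.4 mL/min = 231.4 × 60/1000 = 13.88 L/h
R₀ = 13.88 × 24 = 333.1 mg/h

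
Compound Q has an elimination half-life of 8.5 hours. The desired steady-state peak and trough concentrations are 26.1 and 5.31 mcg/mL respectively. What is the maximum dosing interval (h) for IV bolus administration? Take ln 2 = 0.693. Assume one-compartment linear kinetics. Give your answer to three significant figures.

k = 0.693 / t½ = 0.693 / 8.5 = 0.08153 h⁻¹
Between IV bolus doses, concentration decays as C = C₀·e^(−kτ), so C_peak/C_trough = e^(kτ).
τ_max = ln(C_peak/C_trough) / k = ln(26.1/5.31) / 0.08153 = 1.592 / 0.08153 = 19.53 h

19.5 h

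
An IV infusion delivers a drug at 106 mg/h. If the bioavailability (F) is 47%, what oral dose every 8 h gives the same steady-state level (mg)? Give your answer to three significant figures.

1800 mg

To maintain the same Css, the systemic dosing rate must be unchanged: F·D/τ = infusion rate.
D = rate × τ / F = 106 × 8 / 0.47 = 1804 mg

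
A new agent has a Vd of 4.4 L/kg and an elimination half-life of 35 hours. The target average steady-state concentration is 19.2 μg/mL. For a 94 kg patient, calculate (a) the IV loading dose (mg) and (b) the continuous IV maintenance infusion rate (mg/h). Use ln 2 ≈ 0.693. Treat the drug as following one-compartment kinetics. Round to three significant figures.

Total Vd = 4.4 × 94 = 413.6 L
LD = Vd × C = 413.6 × 19.2 = 7941 mg
CL = 0.693 × Vd / t½ = 0.693 × 413.6 / 35 = 8.189 L/h
Infusion rate = CL × Css = 8.189 × 19.2 = 157.2 mg/h

(a) 7940 mg; (b) 157 mg/h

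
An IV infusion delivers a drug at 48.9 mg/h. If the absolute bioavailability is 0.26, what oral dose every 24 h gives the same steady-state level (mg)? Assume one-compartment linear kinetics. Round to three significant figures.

To maintain the same Css, the systemic dosing rate must be unchanged: F·D/τ = infusion rate.
D = rate × τ / F = 48.9 × 24 / 0.26 = 4514 mg

4510 mg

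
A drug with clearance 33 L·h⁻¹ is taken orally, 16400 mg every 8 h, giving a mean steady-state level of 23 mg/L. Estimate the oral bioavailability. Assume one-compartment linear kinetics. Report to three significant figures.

F·D/τ = CL·Css at steady state → F = CL·Css·τ / D.
F = 33 × 23 × 8 / 16400 = 0.370

0.370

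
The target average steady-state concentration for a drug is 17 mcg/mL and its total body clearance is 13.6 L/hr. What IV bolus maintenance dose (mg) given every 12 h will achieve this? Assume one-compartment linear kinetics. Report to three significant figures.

2770 mg

D = CL × Css × τ = 13.60 × 17 × 12 = 2774 mg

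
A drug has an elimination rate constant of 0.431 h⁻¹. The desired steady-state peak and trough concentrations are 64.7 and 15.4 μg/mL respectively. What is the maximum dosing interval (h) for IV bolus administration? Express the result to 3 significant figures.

Between IV bolus doses, concentration decays as C = C₀·e^(−kτ), so C_peak/C_trough = e^(kτ).
τ_max = ln(C_peak/C_trough) / k = ln(64.7/15.4) / 0.4310 = 1.435 / 0.4310 = 3.329 h

3.33 h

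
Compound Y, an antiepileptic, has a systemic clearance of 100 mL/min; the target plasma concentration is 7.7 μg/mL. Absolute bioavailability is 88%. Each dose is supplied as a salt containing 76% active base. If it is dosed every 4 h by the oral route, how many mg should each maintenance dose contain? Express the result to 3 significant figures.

276 mg

CL = 100 mL/min × 60/1000 = 6.000 L/h
D = CL × Css × τ / F / S = 6.000 × 7.7 × 4 / 0.88 / 0.76 = 276.3 mg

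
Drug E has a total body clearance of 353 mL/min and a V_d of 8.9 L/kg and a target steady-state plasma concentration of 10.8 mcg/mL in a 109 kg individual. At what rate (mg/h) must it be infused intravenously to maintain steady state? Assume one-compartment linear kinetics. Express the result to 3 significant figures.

229 mg/h

CL = 353 mL/min × 60/1000 = 21.18 L/h
Infusion rate = CL · Css = 21.18 L/h × 10.8 mg/L = 228.7 mg/h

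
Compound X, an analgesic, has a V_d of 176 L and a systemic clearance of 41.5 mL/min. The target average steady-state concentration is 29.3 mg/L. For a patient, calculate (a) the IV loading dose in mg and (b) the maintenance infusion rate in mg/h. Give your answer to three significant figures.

Loading: fill Vd to C_target → 176.0 L × 29.3 mg/L = 5157 mg
CL = 41.5 mL/min × 60/1000 = 2.490 L/h
Maintenance infusion rate = CL × Css = 2.490 × 29.3 = 72.96 mg/h

(a) 5160 mg; (b) 73.0 mg/h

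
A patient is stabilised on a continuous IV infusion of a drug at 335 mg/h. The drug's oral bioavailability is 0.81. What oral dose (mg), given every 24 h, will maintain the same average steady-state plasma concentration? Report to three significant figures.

To maintain the same Css, the systemic dosing rate must be unchanged: F·D/τ = infusion rate.
D = rate × τ / F = 335 × 24 / 0.81 = 9926 mg

9930 mg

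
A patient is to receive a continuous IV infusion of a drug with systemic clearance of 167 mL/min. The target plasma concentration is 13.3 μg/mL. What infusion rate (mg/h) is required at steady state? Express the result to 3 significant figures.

133 mg/h

Convert clearance: 167 mL/min × 60 min/h ÷ 1000 mL/L = 10.02 L/h
Infusion rate = CL · Css = 10.02 L/h × 13.3 mg/L = 133.3 mg/h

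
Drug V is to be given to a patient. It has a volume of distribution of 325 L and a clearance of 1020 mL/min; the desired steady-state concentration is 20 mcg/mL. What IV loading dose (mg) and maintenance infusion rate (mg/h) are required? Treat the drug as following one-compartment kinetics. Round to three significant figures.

(a) 6500 mg; (b) 1220 mg/h

Loading dose = Vd × C = 325.0 × 20 = 6500 mg
CL = 1020 mL/min × 60/1000 = 61.20 L/h
Maintenance: replace elimination → rate = CL × Css = 61.20 × 20 = 1224 mg/h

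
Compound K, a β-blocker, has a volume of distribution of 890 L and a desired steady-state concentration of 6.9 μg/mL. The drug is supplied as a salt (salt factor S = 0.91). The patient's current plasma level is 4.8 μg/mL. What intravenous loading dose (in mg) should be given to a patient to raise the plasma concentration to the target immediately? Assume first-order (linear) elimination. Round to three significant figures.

2050 mg

The loading dose fills Vd to the target concentration.
Concentration deficit ΔC = 6.9 − 4.8 = 2.100 mg/L
LD = Vd × ΔC / S = 890.0 × 2.100 / 0.91 = 2054 mg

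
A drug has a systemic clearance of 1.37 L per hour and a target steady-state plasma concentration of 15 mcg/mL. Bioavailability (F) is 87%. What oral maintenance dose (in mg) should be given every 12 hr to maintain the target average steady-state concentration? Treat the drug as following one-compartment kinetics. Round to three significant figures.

D = CL × Css × τ / F = 1.370 × 15 × 12 / 0.87 = 283.4 mg

283 mg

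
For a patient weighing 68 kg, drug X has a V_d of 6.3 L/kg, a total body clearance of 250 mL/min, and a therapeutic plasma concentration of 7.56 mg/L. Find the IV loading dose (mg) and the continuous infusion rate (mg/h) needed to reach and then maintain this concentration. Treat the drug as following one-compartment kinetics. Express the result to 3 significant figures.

Vd(total) = 68 kg × 6.3 L/kg = 428.4 L
LD = Vd · C_target = 428.4 × 7.56 = 3239 mg
CL = 250 mL/min × 60/1000 = 15.00 L/h
Maintenance infusion rate = CL × Css = 15.00 × 7.56 = 113.4 mg/h

(a) 3240 mg; (b) 113 mg/h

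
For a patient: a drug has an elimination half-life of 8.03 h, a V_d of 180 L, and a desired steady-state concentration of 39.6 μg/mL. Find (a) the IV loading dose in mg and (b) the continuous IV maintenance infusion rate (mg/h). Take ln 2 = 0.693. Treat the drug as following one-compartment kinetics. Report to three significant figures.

LD = Vd × C = 180.0 × 39.6 = 7128 mg
CL = 0.693 × Vd / t½ = 0.693 × 180.0 / 8.03 = 15.53 L/h
Infusion rate = CL × Css = 15.53 × 39.6 = 615.0 mg/h

(a) 7130 mg; (b) 615 mg/h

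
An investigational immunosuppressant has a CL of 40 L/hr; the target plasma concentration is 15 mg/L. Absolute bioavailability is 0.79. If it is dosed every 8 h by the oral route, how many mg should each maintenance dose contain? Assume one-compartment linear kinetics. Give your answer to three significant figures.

6080 mg

D = CL × Css × τ / F = 40.00 × 15 × 8 / 0.79 = 6076 mg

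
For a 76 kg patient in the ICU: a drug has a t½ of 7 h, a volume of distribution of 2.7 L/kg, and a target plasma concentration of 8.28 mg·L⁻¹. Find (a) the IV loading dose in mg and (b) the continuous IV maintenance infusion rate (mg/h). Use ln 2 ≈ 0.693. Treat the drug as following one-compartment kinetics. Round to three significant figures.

(a) 1700 mg; (b) 168 mg/h

Total Vd = 2.7 × 76 = 205.2 L
LD = Vd × C = 205.2 × 8.28 = 1699 mg
CL = 0.693 × Vd / t½ = 0.693 × 205.2 / 7 = 20.31 L/h
Infusion rate = CL × Css = 20.31 × 8.28 = 168.2 mg/h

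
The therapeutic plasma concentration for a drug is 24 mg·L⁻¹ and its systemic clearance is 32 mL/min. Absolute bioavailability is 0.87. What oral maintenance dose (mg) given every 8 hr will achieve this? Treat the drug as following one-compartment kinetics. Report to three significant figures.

CL = 32 mL/min × 60/1000 = 1.920 L/h
D = CL × Css × τ / F = 1.920 × 24 × 8 / 0.87 = 423.7 mg

424 mg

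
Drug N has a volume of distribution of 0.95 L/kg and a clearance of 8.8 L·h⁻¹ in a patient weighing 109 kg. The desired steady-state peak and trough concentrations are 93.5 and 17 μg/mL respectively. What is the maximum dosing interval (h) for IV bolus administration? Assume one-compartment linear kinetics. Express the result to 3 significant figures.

20.1 h

Total Vd = 0.95 × 109 = 103.6 L
k = CL / Vd = 8.800 / 103.6 = 0.08494 h⁻¹
Between IV bolus doses, concentration decays as C = C₀·e^(−kτ), so C_peak/C_trough = e^(kτ).
τ_max = ln(C_peak/C_trough) / k = ln(93.5/17) / 0.08494 = 1.705 / 0.08494 = 20.07 h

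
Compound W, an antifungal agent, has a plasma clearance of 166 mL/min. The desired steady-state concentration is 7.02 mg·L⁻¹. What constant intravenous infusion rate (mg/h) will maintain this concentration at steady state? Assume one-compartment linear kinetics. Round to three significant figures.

Convert clearance: 166 mL/min × 60 min/h ÷ 1000 mL/L = 9.960 L/h
At steady state, infusion rate equals elimination rate: rate in = CL × Css.
Infusion rate = CL · Css = 9.960 L/h × 7.02 mg/L = 69.92 mg/h

69.9 mg/h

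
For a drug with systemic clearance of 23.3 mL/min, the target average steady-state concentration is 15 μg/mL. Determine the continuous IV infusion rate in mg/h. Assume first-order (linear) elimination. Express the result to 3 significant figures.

21.0 mg/h

CL = 23.3 mL/min = 23.3 × 0.06 = 1.398 L/h
Infusion rate = CL · Css = 1.398 L/h × 15 mg/L = 20.97 mg/h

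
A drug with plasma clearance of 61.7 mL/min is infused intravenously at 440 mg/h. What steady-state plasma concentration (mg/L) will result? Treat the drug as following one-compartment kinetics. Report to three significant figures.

Convert clearance: 61.7 mL/min × 60 min/h ÷ 1000 mL/L = 3.702 L/h
Css = rate / CL = 440 / 3.702 = 118.9 mg/L

119 mg/L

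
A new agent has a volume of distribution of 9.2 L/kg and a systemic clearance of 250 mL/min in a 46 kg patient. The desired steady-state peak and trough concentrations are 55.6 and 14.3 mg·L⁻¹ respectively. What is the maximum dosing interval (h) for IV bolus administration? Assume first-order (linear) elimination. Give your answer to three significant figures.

Total Vd = 9.2 × 46 = 423.2 L
CL = 250 mL/min = 250 × 0.06 = 15.00 L/h
k = CL / Vd = 15.00 / 423.2 = 0.03544 h⁻¹
Between IV bolus doses, concentration decays as C = C₀·e^(−kτ), so C_peak/C_trough = e^(kτ).
τ_max = ln(C_peak/C_trough) / k = ln(55.6/14.3) / 0.03544 = 1.358 / 0.03544 = 38.32 h

38.3 h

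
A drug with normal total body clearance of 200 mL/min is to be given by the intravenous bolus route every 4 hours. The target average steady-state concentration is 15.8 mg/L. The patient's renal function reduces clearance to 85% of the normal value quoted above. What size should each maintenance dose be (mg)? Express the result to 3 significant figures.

645 mg

CL = 200 mL/min × 60/1000 = 12.00 L/h
Patient clearance = 0.85 × 12.00 = 10.20 L/h
D = CL × Css × τ = 10.20 × 15.8 × 4 = 644.6 mg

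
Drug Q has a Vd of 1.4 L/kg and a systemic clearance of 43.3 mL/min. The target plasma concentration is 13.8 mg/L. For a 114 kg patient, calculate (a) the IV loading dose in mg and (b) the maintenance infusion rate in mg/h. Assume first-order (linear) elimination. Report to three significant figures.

(a) 2200 mg; (b) 35.9 mg/h

Total Vd = 1.4 × 114 = 159.6 L
Loading: fill Vd to C_target → 159.6 L × 13.8 mg/L = 2202 mg
Convert clearance: 43.3 mL/min × 60 min/h ÷ 1000 mL/L = 2.598 L/h
Infusion rate = 2.598 L/h × 13.8 mg/L = 35.85 mg/h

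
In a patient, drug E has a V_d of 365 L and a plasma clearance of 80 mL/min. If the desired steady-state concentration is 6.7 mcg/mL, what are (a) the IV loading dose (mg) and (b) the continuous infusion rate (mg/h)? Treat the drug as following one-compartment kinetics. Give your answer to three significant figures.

Loading dose = Vd × C = 365.0 × 6.7 = 2446 mg
Convert clearance: 80 mL/min × 60 min/h ÷ 1000 mL/L = 4.800 L/h
Maintenance infusion rate = CL × Css = 4.800 × 6.7 = 32.16 mg/h

(a) 2450 mg; (b) 32.2 mg/h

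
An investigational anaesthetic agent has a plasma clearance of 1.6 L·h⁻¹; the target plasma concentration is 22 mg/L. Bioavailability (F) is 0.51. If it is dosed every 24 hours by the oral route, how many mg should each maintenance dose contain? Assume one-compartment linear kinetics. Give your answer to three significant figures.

1660 mg

D = CL × Css × τ / F = 1.600 × 22 × 24 / 0.51 = 1656 mg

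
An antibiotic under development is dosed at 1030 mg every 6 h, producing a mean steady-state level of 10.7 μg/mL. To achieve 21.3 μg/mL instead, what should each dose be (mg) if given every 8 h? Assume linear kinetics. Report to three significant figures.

With linear kinetics, Css is proportional to dose rate (D/τ) at fixed clearance.
D₂ = D₁ × (Css,target / Css,current) × (τ₂/τ₁) = 1030 × (21.3/10.7) × (8/6) = 2734 mg

2730 mg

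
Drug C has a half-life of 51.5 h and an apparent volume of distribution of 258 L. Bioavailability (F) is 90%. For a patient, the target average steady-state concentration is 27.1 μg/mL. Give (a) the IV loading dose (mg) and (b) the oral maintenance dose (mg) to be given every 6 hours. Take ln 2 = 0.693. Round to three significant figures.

(a) 6990 mg; (b) 627 mg

LD = Vd × C = 258.0 × 27.1 = 6992 mg
CL = 0.693 × Vd / t½ = 0.693 × 258.0 / 51.5 = 3.472 L/h
D = CL × Css × τ / F = 3.472 × 27.1 × 6 / 0.9 = 627.3 mg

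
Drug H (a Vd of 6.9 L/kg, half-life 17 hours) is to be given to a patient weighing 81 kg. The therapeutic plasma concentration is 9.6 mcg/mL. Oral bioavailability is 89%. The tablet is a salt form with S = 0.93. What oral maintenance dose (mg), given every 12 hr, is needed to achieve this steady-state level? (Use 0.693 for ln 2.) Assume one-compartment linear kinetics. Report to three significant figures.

3170 mg

Vd(total) = 81 kg × 6.9 L/kg = 558.9 L
k = 0.693/17 = 0.04076 h⁻¹, so CL = k·Vd = 0.04076 × 558.9 = 22.78 L/h
D = CL × Css × τ / F / S = 22.78 × 9.6 × 12 / 0.89 / 0.93 = 3171 mg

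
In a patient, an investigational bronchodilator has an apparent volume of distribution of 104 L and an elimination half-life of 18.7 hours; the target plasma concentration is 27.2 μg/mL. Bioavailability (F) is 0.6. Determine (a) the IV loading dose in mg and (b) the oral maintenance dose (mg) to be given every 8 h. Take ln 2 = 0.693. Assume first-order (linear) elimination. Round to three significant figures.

LD = Vd × C = 104.0 × 27.2 = 2829 mg
CL = 0.693 × Vd / t½ = 0.693 × 104.0 / 18.7 = 3.854 L/h
D = CL × Css × τ / F = 3.854 × 27.2 × 8 / 0.6 = 1398 mg

(a) 2830 mg; (b) 1400 mg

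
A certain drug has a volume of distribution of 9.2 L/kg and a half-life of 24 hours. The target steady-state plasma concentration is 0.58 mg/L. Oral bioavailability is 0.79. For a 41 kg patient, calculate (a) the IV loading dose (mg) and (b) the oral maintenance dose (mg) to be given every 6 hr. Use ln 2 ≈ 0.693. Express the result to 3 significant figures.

(a) 219 mg; (b) 48.0 mg

Vd(total) = 41 kg × 9.2 L/kg = 377.2 L
LD = Vd × C = 377.2 × 0.58 = 218.8 mg
CL = 0.693 × Vd / t½ = 0.693 × 377.2 / 24 = 10.89 L/h
D = CL × Css × τ / F = 10.89 × 0.58 × 6 / 0.79 = 47.97 mg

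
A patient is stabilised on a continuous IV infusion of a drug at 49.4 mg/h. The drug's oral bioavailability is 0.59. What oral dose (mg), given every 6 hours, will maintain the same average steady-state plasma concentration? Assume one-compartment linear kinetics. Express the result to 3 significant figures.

502 mg

To maintain the same Css, the systemic dosing rate must be unchanged: F·D/τ = infusion rate.
D = rate × τ / F = 49.4 × 6 / 0.59 = 502.4 mg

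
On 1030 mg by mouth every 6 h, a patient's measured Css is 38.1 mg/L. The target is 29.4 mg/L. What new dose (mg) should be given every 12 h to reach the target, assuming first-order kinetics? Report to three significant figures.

1590 mg

For first-order elimination, Css ∝ F·D/(CL·τ); F and CL are unchanged, so Css ∝ D/τ.
D₂ = D₁ × (Css,target / Css,current) × (τ₂/τ₁) = 1030 × (29.4/38.1) × (12/6) = 1590 mg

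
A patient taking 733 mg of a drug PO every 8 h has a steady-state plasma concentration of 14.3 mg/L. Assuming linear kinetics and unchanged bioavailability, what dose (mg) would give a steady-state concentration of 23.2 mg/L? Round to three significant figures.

1190 mg

For first-order elimination, Css ∝ F·D/(CL·τ); F and CL are unchanged, so Css ∝ D/τ.
D₂ = D₁ × (Css,target / Css,current) = 733 × 23.2/14.3 = 1189 mg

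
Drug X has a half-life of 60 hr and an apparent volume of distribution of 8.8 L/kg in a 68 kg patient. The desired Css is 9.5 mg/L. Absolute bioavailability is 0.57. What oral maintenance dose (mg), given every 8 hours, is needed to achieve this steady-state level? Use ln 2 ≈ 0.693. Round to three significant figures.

922 mg

Total Vd = 8.8 × 68 = 598.4 L
k = 0.693/60 = 0.01155 h⁻¹, so CL = k·Vd = 0.01155 × 598.4 = 6.912 L/h
D = CL × Css × τ / F = 6.912 × 9.5 × 8 / 0.57 = 921.6 mg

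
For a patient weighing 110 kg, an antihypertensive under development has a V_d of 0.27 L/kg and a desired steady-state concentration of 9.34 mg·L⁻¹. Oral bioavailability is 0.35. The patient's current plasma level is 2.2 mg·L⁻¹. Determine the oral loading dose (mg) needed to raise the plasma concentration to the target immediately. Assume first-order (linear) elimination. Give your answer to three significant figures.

606 mg

Vd = 0.27 L/kg × 110 kg = 29.70 L
The loading dose fills Vd to the target concentration.
Concentration deficit ΔC = 9.34 − 2.2 = 7.140 mg/L
LD = Vd × ΔC / F = 29.70 × 7.140 / 0.35 = 605.9 mg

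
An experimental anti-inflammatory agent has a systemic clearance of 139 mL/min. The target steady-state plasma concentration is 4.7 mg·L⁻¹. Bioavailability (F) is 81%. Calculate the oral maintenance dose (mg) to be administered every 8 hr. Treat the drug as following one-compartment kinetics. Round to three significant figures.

387 mg

CL = 139 mL/min = 139 × 0.06 = 8.340 L/h
At steady state, dose per interval replaces the amount cleared in that interval: F·D/τ = CL·Css.
D = CL × Css × τ / F = 8.340 × 4.7 × 8 / 0.81 = 387.1 mg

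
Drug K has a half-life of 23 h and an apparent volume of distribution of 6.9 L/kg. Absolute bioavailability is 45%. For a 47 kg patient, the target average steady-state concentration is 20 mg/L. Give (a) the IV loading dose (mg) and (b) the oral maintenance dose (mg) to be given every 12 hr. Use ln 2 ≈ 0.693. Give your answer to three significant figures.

Total Vd = 6.9 × 47 = 324.3 L
LD = Vd × C = 324.3 × 20 = 6486 mg
CL = 0.693 × Vd / t½ = 0.693 × 324.3 / 23 = 9.771 L/h
D = CL × Css × τ / F = 9.771 × 20 × 12 / 0.45 = 5211 mg

(a) 6490 mg; (b) 5210 mg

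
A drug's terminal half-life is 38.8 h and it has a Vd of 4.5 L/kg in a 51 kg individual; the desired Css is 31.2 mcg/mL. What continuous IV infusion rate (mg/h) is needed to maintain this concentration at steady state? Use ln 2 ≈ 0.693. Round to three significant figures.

Vd(total) = 51 kg × 4.5 L/kg = 229.5 L
CL = ln 2 · Vd / t½ = 0.693 × 229.5 / 38.8 = 4.099 L/h
Infusion rate = CL × Css = 4.099 × 31.2 = 127.9 mg/h

128 mg/h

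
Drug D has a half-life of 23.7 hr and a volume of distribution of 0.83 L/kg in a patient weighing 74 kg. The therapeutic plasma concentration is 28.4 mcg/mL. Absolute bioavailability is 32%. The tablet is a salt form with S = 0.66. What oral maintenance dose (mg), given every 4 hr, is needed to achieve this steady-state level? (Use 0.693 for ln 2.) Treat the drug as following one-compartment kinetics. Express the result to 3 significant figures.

966 mg

Total Vd = 0.83 × 74 = 61.42 L
k = 0.693/23.7 = 0.02924 h⁻¹, so CL = k·Vd = 0.02924 × 61.42 = 1.796 L/h
D = CL × Css × τ / F / S = 1.796 × 28.4 × 4 / 0.32 / 0.66 = 966.0 mg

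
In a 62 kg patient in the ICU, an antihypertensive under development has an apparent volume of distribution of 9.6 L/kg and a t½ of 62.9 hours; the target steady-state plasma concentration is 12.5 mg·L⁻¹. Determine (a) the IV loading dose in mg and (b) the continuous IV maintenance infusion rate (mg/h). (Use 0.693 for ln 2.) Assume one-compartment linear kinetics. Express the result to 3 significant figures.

(a) 7440 mg; (b) 82.0 mg/h

Vd = 9.6 L/kg × 62 kg = 595.2 L
LD = Vd × C = 595.2 × 12.5 = 7440 mg
CL = 0.693 × Vd / t½ = 0.693 × 595.2 / 62.9 = 6.558 L/h
Infusion rate = CL × Css = 6.558 × 12.5 = 81.98 mg/h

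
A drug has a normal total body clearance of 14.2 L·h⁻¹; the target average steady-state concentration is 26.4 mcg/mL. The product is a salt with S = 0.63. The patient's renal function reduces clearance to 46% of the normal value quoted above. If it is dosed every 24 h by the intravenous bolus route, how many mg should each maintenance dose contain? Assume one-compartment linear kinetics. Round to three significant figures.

Patient clearance = 0.46 × 14.20 = 6.532 L/h
At steady state, dose per interval replaces the amount cleared in that interval: S·D/τ = CL·Css.
D = CL × Css × τ / S = 6.532 × 26.4 × 24 / 0.63 = 6569 mg

6570 mg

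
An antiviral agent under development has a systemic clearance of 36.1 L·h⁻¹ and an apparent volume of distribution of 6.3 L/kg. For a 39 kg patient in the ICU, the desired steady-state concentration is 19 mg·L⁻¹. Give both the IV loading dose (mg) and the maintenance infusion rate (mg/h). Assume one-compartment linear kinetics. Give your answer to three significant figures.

(a) 4670 mg; (b) 686 mg/h

Vd = 6.3 L/kg × 39 kg = 245.7 L
Loading dose = Vd × C = 245.7 × 19 = 4668 mg
Maintenance: replace elimination → rate = CL × Css = 36.10 × 19 = 685.9 mg/h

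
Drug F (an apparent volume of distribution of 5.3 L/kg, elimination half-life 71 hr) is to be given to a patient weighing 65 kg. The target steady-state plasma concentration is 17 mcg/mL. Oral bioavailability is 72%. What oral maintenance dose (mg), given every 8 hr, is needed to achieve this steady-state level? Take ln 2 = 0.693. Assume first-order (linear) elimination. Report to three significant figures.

Total Vd = 5.3 × 65 = 344.5 L
CL = ln 2 · Vd / t½ = 0.693 × 344.5 / 71 = 3.363 L/h
D = CL × Css × τ / F = 3.363 × 17 × 8 / 0.72 = 635.2 mg

635 mg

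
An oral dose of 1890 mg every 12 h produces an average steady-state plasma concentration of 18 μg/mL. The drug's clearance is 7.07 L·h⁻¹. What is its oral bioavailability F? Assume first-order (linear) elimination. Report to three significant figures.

F·D/τ = CL·Css at steady state → F = CL·Css·τ / D.
F = 7.07 × 18 × 12 / 1890 = 0.808

0.808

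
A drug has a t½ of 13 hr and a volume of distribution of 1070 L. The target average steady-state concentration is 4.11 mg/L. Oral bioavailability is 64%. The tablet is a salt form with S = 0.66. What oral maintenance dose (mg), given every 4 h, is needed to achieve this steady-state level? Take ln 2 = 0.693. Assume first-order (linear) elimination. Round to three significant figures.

k = 0.693/13 = 0.05331 h⁻¹, so CL = k·Vd = 0.05331 × 1070 = 57.04 L/h
D = CL × Css × τ / F / S = 57.04 × 4.11 × 4 / 0.64 / 0.66 = 2220 mg

2220 mg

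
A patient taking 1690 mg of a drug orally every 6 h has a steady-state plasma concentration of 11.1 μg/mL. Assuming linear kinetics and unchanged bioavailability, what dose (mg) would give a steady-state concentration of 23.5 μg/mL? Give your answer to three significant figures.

3580 mg

With linear kinetics, Css is proportional to dose rate (D/τ) at fixed clearance.
D₂ = D₁ × (Css,target / Css,current) = 1690 × 23.5/11.1 = 3578 mg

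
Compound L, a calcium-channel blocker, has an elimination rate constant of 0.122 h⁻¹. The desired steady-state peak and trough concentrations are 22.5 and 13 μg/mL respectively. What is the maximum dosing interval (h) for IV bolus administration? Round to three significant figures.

Between IV bolus doses, concentration decays as C = C₀·e^(−kτ), so C_peak/C_trough = e^(kτ).
τ_max = ln(C_peak/C_trough) / k = ln(22.5/13) / 0.1220 = 0.5486 / 0.1220 = 4.497 h

4.50 h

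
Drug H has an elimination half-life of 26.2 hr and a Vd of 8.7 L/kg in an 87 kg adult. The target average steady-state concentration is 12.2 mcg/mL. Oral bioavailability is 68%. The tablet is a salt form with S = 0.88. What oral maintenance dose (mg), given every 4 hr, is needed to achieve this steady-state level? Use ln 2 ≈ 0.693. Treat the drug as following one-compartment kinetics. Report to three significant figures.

1630 mg

Vd = 8.7 L/kg × 87 kg = 756.9 L
CL = ln 2 · Vd / t½ = 0.693 × 756.9 / 26.2 = 20.02 L/h
D = CL × Css × τ / F / S = 20.02 × 12.2 × 4 / 0.68 / 0.88 = 1633 mg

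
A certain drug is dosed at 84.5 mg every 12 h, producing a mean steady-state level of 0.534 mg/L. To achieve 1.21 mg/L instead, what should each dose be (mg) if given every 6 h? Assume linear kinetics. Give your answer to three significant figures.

95.7 mg

For first-order elimination, Css ∝ F·D/(CL·τ); F and CL are unchanged, so Css ∝ D/τ.
D₂ = D₁ × (Css,target / Css,current) × (τ₂/τ₁) = 84.5 × (1.21/0.534) × (6/12) = 95.74 mg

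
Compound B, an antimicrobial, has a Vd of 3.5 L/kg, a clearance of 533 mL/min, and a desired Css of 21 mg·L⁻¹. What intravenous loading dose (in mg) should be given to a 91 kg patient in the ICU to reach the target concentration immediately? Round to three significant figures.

6690 mg

Total Vd = 3.5 × 91 = 318.5 L
LD = Vd × C = 318.5 × 21.00 = 6689 mg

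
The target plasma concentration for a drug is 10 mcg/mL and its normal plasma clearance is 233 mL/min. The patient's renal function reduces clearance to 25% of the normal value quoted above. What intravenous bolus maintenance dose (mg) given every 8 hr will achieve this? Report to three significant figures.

280 mg

CL = 233 mL/min × 60/1000 = 13.98 L/h
Patient clearance = 0.25 × 13.98 = 3.495 L/h
At steady state, dose per interval replaces the amount cleared in that interval: D/τ = CL·Css.
D = CL × Css × τ = 3.495 × 10 × 8 = 279.6 mg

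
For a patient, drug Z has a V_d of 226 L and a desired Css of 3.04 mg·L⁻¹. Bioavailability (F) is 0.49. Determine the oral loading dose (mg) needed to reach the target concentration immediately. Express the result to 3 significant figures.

1400 mg

LD = Vd × C / F = 226.0 × 3.040 / 0.49 = 1402 mg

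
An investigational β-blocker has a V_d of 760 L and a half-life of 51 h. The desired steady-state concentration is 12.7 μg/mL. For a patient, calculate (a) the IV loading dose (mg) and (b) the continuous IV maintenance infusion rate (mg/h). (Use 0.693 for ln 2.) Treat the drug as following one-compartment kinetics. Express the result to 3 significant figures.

LD = Vd × C = 760.0 × 12.7 = 9652 mg
CL = 0.693 × Vd / t½ = 0.693 × 760.0 / 51 = 10.33 L/h
Infusion rate = CL × Css = 10.33 × 12.7 = 131.2 mg/h

(a) 9650 mg; (b) 131 mg/h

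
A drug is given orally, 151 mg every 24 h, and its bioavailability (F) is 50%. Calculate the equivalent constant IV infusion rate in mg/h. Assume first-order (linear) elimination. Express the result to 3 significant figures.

Equivalent systemic input: infusion rate = F·D/τ.
Rate = 0.5 × 151 / 24 = 3.146 mg/h

3.15 mg/h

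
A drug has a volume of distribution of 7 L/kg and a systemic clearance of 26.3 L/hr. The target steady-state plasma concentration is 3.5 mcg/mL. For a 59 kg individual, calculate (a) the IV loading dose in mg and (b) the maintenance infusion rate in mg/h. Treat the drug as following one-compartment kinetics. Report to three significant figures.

Total Vd = 7 × 59 = 413.0 L
Loading: fill Vd to C_target → 413.0 L × 3.5 mg/L = 1446 mg
Maintenance: replace elimination → rate = CL × Css = 26.30 × 3.5 = 92.05 mg/h

(a) 1450 mg; (b) 92.1 mg/h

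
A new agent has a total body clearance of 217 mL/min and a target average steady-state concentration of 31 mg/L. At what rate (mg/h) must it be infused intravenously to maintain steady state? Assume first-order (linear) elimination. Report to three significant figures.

404 mg/h

Convert clearance: 217 mL/min × 60 min/h ÷ 1000 mL/L = 13.02 L/h
Infusion rate = CL · Css = 13.02 L/h × 31 mg/L = 403.6 mg/h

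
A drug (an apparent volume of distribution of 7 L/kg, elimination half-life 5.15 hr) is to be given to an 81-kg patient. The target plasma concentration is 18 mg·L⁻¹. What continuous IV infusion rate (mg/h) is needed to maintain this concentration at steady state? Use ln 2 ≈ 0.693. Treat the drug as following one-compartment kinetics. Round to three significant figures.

1370 mg/h

Vd(total) = 81 kg × 7 L/kg = 567.0 L
k = 0.693/5.15 = 0.1346 h⁻¹, so CL = k·Vd = 0.1346 × 567.0 = 76.32 L/h
Infusion rate = CL × Css = 76.32 × 18 = 1374 mg/h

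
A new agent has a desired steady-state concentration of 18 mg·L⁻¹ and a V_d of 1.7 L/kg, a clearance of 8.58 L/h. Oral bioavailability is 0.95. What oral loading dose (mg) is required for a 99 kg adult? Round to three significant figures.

Vd(total) = 99 kg × 1.7 L/kg = 168.3 L
LD = Vd × C / F = 168.3 × 18.00 / 0.95 = 3189 mg

3190 mg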